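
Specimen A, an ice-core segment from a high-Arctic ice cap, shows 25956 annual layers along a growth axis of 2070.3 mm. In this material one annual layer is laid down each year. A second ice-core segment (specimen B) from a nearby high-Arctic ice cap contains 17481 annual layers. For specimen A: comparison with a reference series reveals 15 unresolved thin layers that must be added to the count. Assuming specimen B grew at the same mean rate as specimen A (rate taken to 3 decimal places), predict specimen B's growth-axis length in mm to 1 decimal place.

1398.5 mm

Specimen A: after corrections the count is 25956 + 15 = 25971 annual layers.
A: Extension rate ≈ 2070.3 / 25971 = 0.080 mm per year.
For B, 0.080 mm/year × 17481 years = 1398.5 mm.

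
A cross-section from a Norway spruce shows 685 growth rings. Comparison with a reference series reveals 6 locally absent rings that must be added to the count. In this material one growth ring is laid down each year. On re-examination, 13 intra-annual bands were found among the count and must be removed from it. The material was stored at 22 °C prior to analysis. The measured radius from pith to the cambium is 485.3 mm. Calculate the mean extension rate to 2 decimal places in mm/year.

True growth ring count = 685 − 13 + 6 = 678.
485.3 mm over 678 years gives 485.3 / 678 ≈ 0.72 mm/year.

0.72 mm/year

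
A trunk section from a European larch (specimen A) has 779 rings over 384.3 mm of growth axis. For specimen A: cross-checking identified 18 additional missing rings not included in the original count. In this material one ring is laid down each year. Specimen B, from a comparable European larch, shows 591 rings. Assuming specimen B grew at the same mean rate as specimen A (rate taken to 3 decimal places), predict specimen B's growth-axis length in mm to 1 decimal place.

284.9 mm

Specimen A: correcting the raw count gives 779 + 18 = 797 true rings.
A: Mean rate = 384.3 mm / 797 years ≈ 0.482 mm/year.
For B, 0.482 mm/year × 591 years = 284.9 mm.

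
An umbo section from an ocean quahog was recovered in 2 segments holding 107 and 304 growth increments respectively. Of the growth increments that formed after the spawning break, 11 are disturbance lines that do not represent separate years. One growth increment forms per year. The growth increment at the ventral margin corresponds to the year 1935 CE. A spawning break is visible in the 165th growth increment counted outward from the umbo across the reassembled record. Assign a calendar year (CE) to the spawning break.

1700 CE

Total growth increments = 107 + 304 = 411.
Between growth increment 165 and the ventral margin there are 411 − 165 = 246 growth increments.
Excluding 11 false growth increments: 246 − 11 = 235.
1935 − 235 = 1700 CE.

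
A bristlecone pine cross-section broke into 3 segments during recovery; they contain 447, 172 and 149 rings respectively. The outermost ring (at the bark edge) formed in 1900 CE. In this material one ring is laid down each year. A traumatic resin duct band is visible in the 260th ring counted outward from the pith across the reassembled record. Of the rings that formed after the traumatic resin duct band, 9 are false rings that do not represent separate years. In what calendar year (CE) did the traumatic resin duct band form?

Total rings = 447 + 172 + 149 = 768.
The traumatic resin duct band sits at ring 260 from the pith, so 768 − 260 = 508 rings formed after it.
Removing the 9 false rings leaves 508 − 9 = 499 true rings beyond the traumatic resin duct band.
The ring at the bark edge is 1900 CE, so the traumatic resin duct band dates to 1900 − 499 = 1401 CE.

1401 CE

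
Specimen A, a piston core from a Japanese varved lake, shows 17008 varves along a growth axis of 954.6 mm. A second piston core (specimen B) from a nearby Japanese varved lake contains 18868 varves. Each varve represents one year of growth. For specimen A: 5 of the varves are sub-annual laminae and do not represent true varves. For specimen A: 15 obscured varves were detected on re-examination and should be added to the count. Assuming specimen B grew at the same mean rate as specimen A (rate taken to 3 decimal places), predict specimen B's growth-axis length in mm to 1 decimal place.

Specimen A: true varve count = 17008 − 5 + 15 = 17018.
A: Mean rate = 954.6 mm / 17018 years ≈ 0.056 mm/yr.
Length of B = 0.056 × 18868 = 1056.6 mm.

1056.6 mm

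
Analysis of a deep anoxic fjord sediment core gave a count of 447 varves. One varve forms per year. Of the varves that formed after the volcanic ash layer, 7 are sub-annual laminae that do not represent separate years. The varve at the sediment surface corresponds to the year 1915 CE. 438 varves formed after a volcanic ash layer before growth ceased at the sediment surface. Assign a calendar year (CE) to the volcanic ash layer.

1484 CE

438 varves formed after the volcanic ash layer.
Excluding 7 false varves: 438 − 7 = 431.
1915 − 431 = 1484 CE.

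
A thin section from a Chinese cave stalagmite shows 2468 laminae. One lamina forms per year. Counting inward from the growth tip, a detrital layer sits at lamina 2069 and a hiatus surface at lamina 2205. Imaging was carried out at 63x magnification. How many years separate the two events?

136 years

The two markers are separated by 2205 − 2069 = 136 laminae.
That is 136 years at one lamina per year.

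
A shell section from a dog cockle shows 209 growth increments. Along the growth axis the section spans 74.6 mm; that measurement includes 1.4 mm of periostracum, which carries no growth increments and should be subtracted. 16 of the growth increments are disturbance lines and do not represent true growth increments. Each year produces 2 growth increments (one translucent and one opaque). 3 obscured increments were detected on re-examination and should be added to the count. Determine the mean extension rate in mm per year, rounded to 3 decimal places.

Adjusted count: 209 − 16 + 3 = 196 growth increments.
Dividing by 2 growth increments per year: 196 / 2 = 98 years.
The growth record spans 74.6 − 1.4 = 73.2 mm.
73.2 mm over 98 years gives 73.2 / 98 ≈ 0.747 mm per year.

0.747 mm per year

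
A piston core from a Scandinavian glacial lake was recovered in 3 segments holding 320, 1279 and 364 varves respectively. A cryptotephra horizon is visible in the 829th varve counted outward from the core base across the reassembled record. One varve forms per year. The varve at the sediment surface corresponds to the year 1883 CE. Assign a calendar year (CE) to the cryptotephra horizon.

Total varves = 320 + 1279 + 364 = 1963.
The cryptotephra horizon sits at varve 829 from the core base, so 1963 − 829 = 1134 varves formed after it.
Counting back 1134 years from 1883 CE places the cryptotephra horizon in 1883 − 1134 = 749 CE.

749 CE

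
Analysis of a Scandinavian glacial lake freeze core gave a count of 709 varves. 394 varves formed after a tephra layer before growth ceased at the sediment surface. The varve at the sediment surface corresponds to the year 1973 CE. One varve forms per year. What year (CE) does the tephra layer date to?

1579 CE

394 varves formed after the tephra layer.
The varve at the sediment surface is 1973 CE, so the tephra layer dates to 1973 − 394 = 1579 CE.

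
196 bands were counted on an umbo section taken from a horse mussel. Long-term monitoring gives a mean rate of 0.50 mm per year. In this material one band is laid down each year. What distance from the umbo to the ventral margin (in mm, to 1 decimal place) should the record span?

The record spans 196 years at 0.50 mm per year.
Predicted length = 0.50 mm/year × 196 years = 98.0 mm.

98.0 mm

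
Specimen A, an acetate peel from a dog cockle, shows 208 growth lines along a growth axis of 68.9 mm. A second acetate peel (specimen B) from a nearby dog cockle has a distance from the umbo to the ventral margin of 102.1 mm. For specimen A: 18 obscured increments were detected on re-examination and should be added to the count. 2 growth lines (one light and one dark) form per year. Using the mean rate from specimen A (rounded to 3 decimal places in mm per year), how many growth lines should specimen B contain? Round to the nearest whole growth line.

335 growth lines

Specimen A: after corrections the count is 208 + 18 = 226 growth lines.
Specimen A: 226 growth lines at 2 per year is 226 / 2 = 113 years.
A: Mean rate = 68.9 mm / 113 years ≈ 0.610 mm/year.
Specimen B: 102.1 mm / 0.610 mm per year = 167.38 years; at 2 growth lines per year that is 167.38 × 2 ≈ 335 growth lines.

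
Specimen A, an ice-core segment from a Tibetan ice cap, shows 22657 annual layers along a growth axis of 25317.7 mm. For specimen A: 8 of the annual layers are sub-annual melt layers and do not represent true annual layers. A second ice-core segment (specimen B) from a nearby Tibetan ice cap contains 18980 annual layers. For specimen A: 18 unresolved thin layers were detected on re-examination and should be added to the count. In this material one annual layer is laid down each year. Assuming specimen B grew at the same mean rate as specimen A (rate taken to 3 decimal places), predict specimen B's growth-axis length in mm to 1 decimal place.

21200.7 mm

Specimen A: correcting the raw count gives 22657 − 8 + 18 = 22667 true annual layers.
A: Mean rate = 25317.7 mm / 22667 years ≈ 1.117 mm per year.
For B, 1.117 mm/year × 18980 years = 21200.7 mm.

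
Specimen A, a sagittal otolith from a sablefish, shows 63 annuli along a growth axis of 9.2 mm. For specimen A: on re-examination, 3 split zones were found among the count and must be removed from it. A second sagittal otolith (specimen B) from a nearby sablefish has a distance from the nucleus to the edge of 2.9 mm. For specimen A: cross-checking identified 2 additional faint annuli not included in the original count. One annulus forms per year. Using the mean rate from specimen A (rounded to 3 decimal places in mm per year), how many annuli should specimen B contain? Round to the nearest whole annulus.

20 annuli

Specimen A: adjusted count: 63 − 3 + 2 = 62 annuli.
A: Extension rate ≈ 9.2 / 62 = 0.148 mm per year.
Specimen B: 2.9 mm / 0.148 mm per year = 19.59 years ≈ 20 annuli.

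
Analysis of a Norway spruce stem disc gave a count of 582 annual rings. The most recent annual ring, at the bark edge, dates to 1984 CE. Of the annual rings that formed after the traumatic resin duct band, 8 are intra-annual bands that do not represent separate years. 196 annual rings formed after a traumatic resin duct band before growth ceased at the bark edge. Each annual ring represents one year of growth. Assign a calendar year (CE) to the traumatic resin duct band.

196 annual rings formed after the traumatic resin duct band.
Excluding 8 false annual rings: 196 − 8 = 188.
The annual ring at the bark edge is 1984 CE, so the traumatic resin duct band dates to 1984 − 188 = 1796 CE.

1796 CE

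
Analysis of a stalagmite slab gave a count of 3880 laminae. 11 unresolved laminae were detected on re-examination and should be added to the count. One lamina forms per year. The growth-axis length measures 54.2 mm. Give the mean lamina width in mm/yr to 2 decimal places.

Adjusted count: 3880 + 11 = 3891 laminae.
Mean rate = 54.2 mm / 3891 years ≈ 0.01 mm/yr.

0.01 mm/yr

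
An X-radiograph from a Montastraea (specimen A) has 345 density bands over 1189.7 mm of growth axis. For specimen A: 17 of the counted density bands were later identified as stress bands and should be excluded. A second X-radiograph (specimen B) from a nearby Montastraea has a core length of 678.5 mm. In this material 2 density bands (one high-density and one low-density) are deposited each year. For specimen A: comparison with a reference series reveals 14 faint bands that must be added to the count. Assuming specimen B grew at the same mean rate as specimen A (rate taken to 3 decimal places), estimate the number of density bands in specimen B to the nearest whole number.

195 density bands

Specimen A: true density band count = 345 − 17 + 14 = 342.
Specimen A: dividing by 2 density bands per year: 342 / 2 = 171 years.
A: Mean rate = 1189.7 mm / 171 years ≈ 6.957 mm per year.
For B, 678.5 / 6.957 = 97.53 years; at 2 density bands per year that is 97.53 × 2 ≈ 195 density bands.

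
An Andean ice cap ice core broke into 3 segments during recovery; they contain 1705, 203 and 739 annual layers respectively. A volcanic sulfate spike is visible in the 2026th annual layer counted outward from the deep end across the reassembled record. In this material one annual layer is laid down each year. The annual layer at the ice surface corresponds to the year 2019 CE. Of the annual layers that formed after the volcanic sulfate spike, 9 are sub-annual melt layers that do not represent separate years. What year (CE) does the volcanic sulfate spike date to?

Total annual layers = 1705 + 203 + 739 = 2647.
Between annual layer 2026 and the ice surface there are 2647 − 2026 = 621 annual layers.
Removing the 9 false annual layers leaves 621 − 9 = 612 true annual layers beyond the volcanic sulfate spike.
Counting back 612 years from 2019 CE places the volcanic sulfate spike in 2019 − 612 = 1407 CE.

1407 CE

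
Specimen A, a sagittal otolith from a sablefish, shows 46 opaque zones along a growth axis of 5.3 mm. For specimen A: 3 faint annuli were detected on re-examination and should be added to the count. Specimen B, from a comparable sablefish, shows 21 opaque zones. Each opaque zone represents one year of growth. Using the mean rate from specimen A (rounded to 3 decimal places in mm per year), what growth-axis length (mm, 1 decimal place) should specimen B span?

Specimen A: after corrections the count is 46 + 3 = 49 opaque zones.
A: Extension rate ≈ 5.3 / 49 = 0.108 mm per year.
Length of B = 0.108 × 21 = 2.3 mm.

2.3 mm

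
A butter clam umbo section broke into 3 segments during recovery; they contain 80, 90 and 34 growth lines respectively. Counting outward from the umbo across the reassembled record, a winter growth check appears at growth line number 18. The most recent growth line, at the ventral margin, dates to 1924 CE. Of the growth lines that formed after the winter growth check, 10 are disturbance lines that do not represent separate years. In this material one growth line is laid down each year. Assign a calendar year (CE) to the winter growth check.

Total growth lines = 80 + 90 + 34 = 204.
Between growth line 18 and the ventral margin there are 204 − 18 = 186 growth lines.
186 − 10 false = 176 true growth lines after the winter growth check.
Counting back 176 years from 1924 CE places the winter growth check in 1924 − 176 = 1748 CE.

1748 CE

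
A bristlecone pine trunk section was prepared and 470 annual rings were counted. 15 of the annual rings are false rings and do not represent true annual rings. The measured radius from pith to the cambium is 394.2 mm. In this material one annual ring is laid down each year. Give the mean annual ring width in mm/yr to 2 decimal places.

True annual ring count = 470 − 15 = 455.
Mean rate = 394.2 mm / 455 years ≈ 0.87 mm/yr.

0.87 mm/yr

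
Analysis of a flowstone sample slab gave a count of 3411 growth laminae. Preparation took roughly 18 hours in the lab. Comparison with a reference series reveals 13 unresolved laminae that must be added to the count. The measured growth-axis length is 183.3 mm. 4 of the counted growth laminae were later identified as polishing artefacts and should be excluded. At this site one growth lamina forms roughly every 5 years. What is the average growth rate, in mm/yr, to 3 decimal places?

True growth lamina count = 3411 − 4 + 13 = 3420.
3420 growth laminae at 5 years each span 3420 × 5 = 17100 years.
Extension rate ≈ 183.3 / 17100 = 0.011 mm/yr.

0.011 mm/yr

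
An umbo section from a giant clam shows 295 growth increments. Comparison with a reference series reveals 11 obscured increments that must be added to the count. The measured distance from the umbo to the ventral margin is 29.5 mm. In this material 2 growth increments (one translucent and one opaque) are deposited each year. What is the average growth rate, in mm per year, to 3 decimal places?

0.193 mm per year

Correcting the raw count gives 295 + 11 = 306 true growth increments.
With 2 growth increments per year, 306 / 2 = 153 years.
Mean rate = 29.5 mm / 153 years ≈ 0.193 mm per year.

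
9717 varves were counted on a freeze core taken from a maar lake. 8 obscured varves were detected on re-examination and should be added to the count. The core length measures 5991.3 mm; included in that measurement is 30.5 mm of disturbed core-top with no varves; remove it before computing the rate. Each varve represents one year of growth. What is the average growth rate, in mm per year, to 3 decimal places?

0.613 mm per year

Adjusted count: 9717 + 8 = 9725 varves.
Removing the 30.5 mm offcut leaves 5991.3 − 30.5 = 5960.8 mm.
Extension rate ≈ 5960.8 / 9725 = 0.613 mm per year.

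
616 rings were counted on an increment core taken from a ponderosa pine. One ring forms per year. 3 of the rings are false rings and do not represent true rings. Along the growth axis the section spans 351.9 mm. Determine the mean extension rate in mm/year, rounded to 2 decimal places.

0.57 mm/year

True ring count = 616 − 3 = 613.
Extension rate ≈ 351.9 / 613 = 0.57 mm/year.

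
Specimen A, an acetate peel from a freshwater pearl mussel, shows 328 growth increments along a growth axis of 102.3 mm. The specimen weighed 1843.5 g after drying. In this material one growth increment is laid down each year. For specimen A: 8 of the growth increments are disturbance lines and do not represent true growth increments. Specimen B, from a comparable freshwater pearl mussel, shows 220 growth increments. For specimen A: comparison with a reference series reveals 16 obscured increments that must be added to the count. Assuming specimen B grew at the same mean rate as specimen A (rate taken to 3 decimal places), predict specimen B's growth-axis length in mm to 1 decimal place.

Specimen A: true growth increment count = 328 − 8 + 16 = 336.
A: Mean rate = 102.3 mm / 336 years ≈ 0.304 mm per year.
Length of B = 0.304 × 220 = 66.9 mm.

66.9 mm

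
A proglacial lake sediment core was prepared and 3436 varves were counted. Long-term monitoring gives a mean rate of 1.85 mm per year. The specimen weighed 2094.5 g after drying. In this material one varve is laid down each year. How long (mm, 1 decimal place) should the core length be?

6356.6 mm

The record spans 3436 years at 1.85 mm per year.
Predicted length = 1.85 mm/year × 3436 years = 6356.6 mm.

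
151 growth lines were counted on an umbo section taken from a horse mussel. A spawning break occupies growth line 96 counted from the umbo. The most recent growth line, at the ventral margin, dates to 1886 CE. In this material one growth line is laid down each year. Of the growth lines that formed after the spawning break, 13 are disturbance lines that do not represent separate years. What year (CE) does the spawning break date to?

The spawning break sits at growth line 96 from the umbo, so 151 − 96 = 55 growth lines formed after it.
Excluding 13 false growth lines: 55 − 13 = 42.
Counting back 42 years from 1886 CE places the spawning break in 1886 − 42 = 1844 CE.

1844 CE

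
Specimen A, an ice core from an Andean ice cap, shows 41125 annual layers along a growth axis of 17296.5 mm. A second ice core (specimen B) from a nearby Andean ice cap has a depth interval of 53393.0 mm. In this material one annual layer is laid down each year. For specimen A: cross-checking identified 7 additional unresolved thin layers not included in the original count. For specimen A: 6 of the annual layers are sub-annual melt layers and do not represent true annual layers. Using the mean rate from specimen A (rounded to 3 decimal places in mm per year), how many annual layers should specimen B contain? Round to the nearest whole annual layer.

Specimen A: correcting the raw count gives 41125 − 6 + 7 = 41126 true annual layers.
A: Extension rate ≈ 17296.5 / 41126 = 0.421 mm per year.
Specimen B: 53393.0 mm / 0.421 mm per year = 126824.23 years ≈ 126824 annual layers.

126824 annual layers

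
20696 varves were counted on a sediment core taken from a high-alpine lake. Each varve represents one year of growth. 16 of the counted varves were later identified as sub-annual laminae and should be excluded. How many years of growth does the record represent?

Adjusted count: 20696 − 16 = 20680 varves.
At one varve per year, that is 20680 years.

20680 years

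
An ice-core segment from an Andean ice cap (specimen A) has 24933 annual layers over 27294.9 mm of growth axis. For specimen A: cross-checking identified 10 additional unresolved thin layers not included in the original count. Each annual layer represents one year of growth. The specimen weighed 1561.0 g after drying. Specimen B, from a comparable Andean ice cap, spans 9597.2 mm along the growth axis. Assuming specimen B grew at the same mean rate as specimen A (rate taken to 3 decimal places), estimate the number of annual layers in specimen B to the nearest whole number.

8773 annual layers

Specimen A: correcting the raw count gives 24933 + 10 = 24943 true annual layers.
A: 27294.9 mm over 24943 years gives 27294.9 / 24943 ≈ 1.094 mm/year.
Specimen B: 9597.2 mm / 1.094 mm per year = 8772.58 years ≈ 8773 annual layers.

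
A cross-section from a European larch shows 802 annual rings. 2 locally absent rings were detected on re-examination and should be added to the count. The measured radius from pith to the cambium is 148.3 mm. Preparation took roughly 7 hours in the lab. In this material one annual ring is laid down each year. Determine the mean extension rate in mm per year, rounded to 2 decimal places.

Adjusted count: 802 + 2 = 804 annual rings.
Mean rate = 148.3 mm / 804 years ≈ 0.18 mm per year.

0.18 mm per year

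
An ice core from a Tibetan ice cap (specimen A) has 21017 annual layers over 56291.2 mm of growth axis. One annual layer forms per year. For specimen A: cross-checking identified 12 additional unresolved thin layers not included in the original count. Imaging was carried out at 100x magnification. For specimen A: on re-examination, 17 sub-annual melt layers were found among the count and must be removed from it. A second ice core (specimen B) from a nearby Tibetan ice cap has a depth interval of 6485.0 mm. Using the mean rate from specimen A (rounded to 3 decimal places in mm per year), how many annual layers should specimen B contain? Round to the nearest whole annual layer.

2421 annual layers

Specimen A: after corrections the count is 21017 − 17 + 12 = 21012 annual layers.
A: Extension rate ≈ 56291.2 / 21012 = 2.679 mm/year.
For B, 6485.0 / 2.679 = 2420.68 years ≈ 2421 annual layers.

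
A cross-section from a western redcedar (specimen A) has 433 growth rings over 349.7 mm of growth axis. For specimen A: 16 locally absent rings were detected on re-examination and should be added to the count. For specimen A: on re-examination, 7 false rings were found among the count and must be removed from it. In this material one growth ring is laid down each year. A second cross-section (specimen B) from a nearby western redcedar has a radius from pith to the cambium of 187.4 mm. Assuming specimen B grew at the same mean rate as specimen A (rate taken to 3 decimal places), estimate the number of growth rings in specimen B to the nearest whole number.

Specimen A: adjusted count: 433 − 7 + 16 = 442 growth rings.
A: 349.7 mm over 442 years gives 349.7 / 442 ≈ 0.791 mm per year.
B spans 187.4 / 0.791 = 236.92 years ≈ 237 growth rings.

237 growth rings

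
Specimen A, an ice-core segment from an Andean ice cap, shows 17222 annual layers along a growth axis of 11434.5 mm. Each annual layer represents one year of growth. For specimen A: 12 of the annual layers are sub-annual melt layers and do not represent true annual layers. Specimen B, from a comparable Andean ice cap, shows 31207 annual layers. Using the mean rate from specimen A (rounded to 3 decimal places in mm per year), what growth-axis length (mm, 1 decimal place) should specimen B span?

20721.4 mm

Specimen A: after corrections the count is 17222 − 12 = 17210 annual layers.
A: Extension rate ≈ 11434.5 / 17210 = 0.664 mm/year.
B's length ≈ 0.664 × 31207 = 20721.4 mm.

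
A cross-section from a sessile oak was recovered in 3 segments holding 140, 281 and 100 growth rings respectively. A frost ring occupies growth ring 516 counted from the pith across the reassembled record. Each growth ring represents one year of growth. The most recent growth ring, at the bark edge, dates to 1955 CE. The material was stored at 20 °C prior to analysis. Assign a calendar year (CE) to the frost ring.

1950 CE

Total growth rings = 140 + 281 + 100 = 521.
Between growth ring 516 and the bark edge there are 521 − 516 = 5 growth rings.
The growth ring at the bark edge is 1955 CE, so the frost ring dates to 1955 − 5 = 1950 CE.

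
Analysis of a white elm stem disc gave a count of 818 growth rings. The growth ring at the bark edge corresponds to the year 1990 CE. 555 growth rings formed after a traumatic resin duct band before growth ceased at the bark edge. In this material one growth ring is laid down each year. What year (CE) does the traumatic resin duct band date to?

1435 CE

There are 555 growth rings younger than the traumatic resin duct band.
1990 − 555 = 1435 CE.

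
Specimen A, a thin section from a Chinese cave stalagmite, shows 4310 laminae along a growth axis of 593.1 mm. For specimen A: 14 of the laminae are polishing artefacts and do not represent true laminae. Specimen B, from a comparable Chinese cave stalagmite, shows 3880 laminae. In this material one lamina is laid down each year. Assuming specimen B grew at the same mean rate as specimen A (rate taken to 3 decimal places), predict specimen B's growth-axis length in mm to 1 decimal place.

535.4 mm

Specimen A: after corrections the count is 4310 − 14 = 4296 laminae.
A: Mean rate = 593.1 mm / 4296 years ≈ 0.138 mm per year.
Length of B = 0.138 × 3880 = 535.4 mm.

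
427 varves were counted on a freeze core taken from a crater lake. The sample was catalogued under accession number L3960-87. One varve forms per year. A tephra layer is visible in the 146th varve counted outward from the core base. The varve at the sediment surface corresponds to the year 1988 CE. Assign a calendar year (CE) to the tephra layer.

The tephra layer sits at varve 146 from the core base, so 427 − 146 = 281 varves formed after it.
Counting back 281 years from 1988 CE places the tephra layer in 1988 − 281 = 1707 CE.

1707 CE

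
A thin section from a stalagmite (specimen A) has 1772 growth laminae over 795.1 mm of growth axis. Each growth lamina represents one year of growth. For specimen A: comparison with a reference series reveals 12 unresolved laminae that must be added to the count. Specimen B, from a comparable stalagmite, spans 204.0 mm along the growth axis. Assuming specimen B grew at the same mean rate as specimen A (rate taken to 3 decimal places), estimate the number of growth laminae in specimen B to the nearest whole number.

Specimen A: correcting the raw count gives 1772 + 12 = 1784 true growth laminae.
A: Mean rate = 795.1 mm / 1784 years ≈ 0.446 mm per year.
For B, 204.0 / 0.446 = 457.40 years ≈ 457 growth laminae.

457 growth laminae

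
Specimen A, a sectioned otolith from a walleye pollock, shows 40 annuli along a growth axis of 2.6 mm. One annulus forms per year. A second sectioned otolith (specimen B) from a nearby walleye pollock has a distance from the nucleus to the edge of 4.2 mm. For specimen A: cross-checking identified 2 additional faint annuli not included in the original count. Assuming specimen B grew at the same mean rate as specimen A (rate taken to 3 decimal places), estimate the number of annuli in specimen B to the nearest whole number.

68 annuli

Specimen A: adjusted count: 40 + 2 = 42 annuli.
A: 2.6 mm over 42 years gives 2.6 / 42 ≈ 0.062 mm per year.
B spans 4.2 / 0.062 = 67.74 years ≈ 68 annuli.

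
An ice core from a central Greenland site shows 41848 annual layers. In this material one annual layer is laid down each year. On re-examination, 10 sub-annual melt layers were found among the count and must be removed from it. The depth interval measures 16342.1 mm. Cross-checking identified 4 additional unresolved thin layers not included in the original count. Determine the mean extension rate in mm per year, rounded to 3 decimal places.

Adjusted count: 41848 − 10 + 4 = 41842 annual layers.
Mean rate = 16342.1 mm / 41842 years ≈ 0.391 mm per year.

0.391 mm per year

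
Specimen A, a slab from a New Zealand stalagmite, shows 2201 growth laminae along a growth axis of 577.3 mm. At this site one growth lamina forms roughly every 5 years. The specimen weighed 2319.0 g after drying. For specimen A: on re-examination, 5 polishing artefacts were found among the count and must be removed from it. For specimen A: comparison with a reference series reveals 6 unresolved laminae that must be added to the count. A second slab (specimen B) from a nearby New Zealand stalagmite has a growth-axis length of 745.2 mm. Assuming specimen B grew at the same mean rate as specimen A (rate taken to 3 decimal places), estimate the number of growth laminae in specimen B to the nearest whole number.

Specimen A: adjusted count: 2201 − 5 + 6 = 2202 growth laminae.
Specimen A: 2202 growth laminae at 5 years each span 2202 × 5 = 11010 years.
A: 577.3 mm over 11010 years gives 577.3 / 11010 ≈ 0.052 mm/yr.
For B, 745.2 / 0.052 = 14330.77 years; at 5 years per growth lamina that is 14330.77 / 5 ≈ 2866 growth laminae.

2866 growth laminae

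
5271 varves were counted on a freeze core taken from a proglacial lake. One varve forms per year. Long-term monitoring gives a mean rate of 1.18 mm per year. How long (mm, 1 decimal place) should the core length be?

6219.8 mm

5271 years of growth are recorded.
5271 years at 1.18 mm/year gives 1.18 × 5271 = 6219.8 mm.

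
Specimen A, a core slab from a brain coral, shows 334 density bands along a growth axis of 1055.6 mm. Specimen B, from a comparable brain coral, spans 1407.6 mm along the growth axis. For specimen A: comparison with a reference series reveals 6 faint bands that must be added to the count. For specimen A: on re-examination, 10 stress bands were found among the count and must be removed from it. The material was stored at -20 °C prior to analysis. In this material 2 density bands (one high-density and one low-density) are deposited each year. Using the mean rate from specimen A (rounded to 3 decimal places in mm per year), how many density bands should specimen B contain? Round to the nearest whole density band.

440 density bands

Specimen A: true density band count = 334 − 10 + 6 = 330.
Specimen A: dividing by 2 density bands per year: 330 / 2 = 165 years.
A: Extension rate ≈ 1055.6 / 165 = 6.398 mm per year.
Specimen B: 1407.6 mm / 6.398 mm per year = 220.01 years; at 2 density bands per year that is 220.01 × 2 ≈ 440 density bands.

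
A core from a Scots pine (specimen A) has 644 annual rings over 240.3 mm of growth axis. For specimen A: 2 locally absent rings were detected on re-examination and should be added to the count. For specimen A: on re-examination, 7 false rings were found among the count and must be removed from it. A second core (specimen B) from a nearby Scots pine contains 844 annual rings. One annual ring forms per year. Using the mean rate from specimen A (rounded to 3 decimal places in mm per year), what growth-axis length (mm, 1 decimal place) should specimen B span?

Specimen A: correcting the raw count gives 644 − 7 + 2 = 639 true annual rings.
A: 240.3 mm over 639 years gives 240.3 / 639 ≈ 0.376 mm/yr.
B's length ≈ 0.376 × 844 = 317.3 mm.

317.3 mm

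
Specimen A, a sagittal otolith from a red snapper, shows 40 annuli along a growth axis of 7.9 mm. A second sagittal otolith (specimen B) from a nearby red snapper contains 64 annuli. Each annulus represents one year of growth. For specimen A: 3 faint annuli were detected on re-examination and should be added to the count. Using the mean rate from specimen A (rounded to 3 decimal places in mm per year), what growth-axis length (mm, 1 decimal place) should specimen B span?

11.8 mm

Specimen A: adjusted count: 40 + 3 = 43 annuli.
A: Extension rate ≈ 7.9 / 43 = 0.184 mm per year.
B's length ≈ 0.184 × 64 = 11.8 mm.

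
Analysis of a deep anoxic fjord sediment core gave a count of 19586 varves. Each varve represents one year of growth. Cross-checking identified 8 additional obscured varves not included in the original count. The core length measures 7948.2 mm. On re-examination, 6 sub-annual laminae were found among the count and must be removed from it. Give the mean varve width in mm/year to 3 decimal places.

Correcting the raw count gives 19586 − 6 + 8 = 19588 true varves.
Extension rate ≈ 7948.2 / 19588 = 0.406 mm/year.

0.406 mm/year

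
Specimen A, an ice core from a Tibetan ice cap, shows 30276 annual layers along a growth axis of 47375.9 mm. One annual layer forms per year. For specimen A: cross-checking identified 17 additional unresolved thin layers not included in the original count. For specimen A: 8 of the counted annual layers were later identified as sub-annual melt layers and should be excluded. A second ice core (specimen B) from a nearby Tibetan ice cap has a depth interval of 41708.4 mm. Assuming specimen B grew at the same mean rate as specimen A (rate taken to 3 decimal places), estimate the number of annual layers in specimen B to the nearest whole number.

Specimen A: adjusted count: 30276 − 8 + 17 = 30285 annual layers.
A: Mean rate = 47375.9 mm / 30285 years ≈ 1.564 mm per year.
Specimen B: 41708.4 mm / 1.564 mm per year = 26667.77 years ≈ 26668 annual layers.

26668 annual layers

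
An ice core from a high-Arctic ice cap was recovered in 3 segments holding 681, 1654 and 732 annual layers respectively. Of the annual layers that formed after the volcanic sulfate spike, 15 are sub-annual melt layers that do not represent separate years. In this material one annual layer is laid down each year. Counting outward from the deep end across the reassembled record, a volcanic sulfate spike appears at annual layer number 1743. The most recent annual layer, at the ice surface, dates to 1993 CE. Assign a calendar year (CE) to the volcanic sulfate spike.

684 CE

Total annual layers = 681 + 1654 + 732 = 3067.
3067 − 1743 = 1324 annual layers lie beyond the volcanic sulfate spike toward the ice surface.
Removing the 15 false annual layers leaves 1324 − 15 = 1309 true annual layers beyond the volcanic sulfate spike.
The annual layer at the ice surface is 1993 CE, so the volcanic sulfate spike dates to 1993 − 1309 = 684 CE.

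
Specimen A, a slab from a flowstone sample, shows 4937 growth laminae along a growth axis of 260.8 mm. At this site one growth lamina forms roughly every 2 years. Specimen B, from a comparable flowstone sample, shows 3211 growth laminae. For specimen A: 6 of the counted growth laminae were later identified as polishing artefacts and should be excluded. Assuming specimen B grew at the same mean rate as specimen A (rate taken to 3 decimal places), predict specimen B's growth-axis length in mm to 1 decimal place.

167.0 mm

Specimen A: after corrections the count is 4937 − 6 = 4931 growth laminae.
Specimen A: multiplying by 2 years per growth lamina: 4931 × 2 = 9862 years.
A: Mean rate = 260.8 mm / 9862 years ≈ 0.026 mm/yr.
Specimen B: 3211 growth laminae at 2 years each span 3211 × 2 = 6422 years. For B, 0.026 mm/year × 6422 years = 167.0 mm.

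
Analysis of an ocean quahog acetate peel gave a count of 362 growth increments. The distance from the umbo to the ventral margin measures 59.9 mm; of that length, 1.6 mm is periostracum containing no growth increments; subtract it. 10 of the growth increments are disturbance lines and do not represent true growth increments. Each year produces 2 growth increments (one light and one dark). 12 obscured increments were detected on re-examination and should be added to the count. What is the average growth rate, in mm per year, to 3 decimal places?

Adjusted count: 362 − 10 + 12 = 364 growth increments.
364 growth increments at 2 per year is 364 / 2 = 182 years.
Removing the 1.6 mm offcut leaves 59.9 − 1.6 = 58.3 mm.
Extension rate ≈ 58.3 / 182 = 0.320 mm per year.

0.320 mm per year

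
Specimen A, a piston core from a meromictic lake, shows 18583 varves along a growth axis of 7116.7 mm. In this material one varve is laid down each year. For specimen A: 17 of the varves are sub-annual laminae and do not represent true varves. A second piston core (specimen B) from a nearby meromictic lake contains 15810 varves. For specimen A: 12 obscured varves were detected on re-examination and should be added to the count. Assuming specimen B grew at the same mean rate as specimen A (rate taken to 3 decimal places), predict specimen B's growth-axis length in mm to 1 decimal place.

Specimen A: after corrections the count is 18583 − 17 + 12 = 18578 varves.
A: Mean rate = 7116.7 mm / 18578 years ≈ 0.383 mm/yr.
For B, 0.383 mm/year × 15810 years = 6055.2 mm.

6055.2 mm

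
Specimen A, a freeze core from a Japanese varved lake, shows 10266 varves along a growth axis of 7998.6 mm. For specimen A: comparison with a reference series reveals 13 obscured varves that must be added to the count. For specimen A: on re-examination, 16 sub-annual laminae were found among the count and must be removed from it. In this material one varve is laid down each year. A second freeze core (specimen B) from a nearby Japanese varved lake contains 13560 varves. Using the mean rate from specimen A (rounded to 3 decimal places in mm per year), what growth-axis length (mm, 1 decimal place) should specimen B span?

Specimen A: after corrections the count is 10266 − 16 + 13 = 10263 varves.
A: Extension rate ≈ 7998.6 / 10263 = 0.779 mm/yr.
Length of B = 0.779 × 13560 = 10563.2 mm.

10563.2 mm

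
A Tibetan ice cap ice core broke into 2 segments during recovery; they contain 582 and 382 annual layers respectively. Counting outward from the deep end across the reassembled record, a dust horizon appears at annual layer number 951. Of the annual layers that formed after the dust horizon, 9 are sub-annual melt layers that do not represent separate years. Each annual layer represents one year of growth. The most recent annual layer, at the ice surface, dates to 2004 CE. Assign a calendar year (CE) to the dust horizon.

Total annual layers = 582 + 382 = 964.
Between annual layer 951 and the ice surface there are 964 − 951 = 13 annual layers.
Removing the 9 false annual layers leaves 13 − 9 = 4 true annual layers beyond the dust horizon.
Counting back 4 years from 2004 CE places the dust horizon in 2004 − 4 = 2000 CE.

2000 CE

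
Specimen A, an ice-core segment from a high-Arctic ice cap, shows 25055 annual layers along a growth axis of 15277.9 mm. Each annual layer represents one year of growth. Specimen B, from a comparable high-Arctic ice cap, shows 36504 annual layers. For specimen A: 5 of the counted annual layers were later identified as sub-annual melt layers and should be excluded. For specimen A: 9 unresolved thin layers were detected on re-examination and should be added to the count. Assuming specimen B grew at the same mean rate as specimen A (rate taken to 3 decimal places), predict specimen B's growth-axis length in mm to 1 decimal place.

22267.4 mm

Specimen A: true annual layer count = 25055 − 5 + 9 = 25059.
A: Mean rate = 15277.9 mm / 25059 years ≈ 0.610 mm/year.
B's length ≈ 0.610 × 36504 = 22267.4 mm.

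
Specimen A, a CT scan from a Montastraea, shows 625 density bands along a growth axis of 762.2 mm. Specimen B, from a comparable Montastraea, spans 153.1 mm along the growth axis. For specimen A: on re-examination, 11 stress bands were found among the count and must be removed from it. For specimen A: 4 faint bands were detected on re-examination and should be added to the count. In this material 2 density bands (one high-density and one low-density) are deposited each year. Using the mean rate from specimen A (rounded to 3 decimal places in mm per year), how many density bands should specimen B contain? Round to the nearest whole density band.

124 density bands

Specimen A: true density band count = 625 − 11 + 4 = 618.
Specimen A: 618 density bands at 2 per year is 618 / 2 = 309 years.
A: Mean rate = 762.2 mm / 309 years ≈ 2.467 mm per year.
For B, 153.1 / 2.467 = 62.06 years; at 2 density bands per year that is 62.06 × 2 ≈ 124 density bands.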